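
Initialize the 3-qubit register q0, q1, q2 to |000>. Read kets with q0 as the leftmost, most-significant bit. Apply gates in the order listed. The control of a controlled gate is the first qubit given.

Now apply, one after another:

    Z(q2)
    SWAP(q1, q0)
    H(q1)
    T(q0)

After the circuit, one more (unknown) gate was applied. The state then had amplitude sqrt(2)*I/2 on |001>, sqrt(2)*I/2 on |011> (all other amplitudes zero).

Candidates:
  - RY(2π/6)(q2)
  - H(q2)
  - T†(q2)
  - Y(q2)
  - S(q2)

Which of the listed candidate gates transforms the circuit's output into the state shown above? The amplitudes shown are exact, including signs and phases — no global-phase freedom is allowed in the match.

The applied gate was Y(q2).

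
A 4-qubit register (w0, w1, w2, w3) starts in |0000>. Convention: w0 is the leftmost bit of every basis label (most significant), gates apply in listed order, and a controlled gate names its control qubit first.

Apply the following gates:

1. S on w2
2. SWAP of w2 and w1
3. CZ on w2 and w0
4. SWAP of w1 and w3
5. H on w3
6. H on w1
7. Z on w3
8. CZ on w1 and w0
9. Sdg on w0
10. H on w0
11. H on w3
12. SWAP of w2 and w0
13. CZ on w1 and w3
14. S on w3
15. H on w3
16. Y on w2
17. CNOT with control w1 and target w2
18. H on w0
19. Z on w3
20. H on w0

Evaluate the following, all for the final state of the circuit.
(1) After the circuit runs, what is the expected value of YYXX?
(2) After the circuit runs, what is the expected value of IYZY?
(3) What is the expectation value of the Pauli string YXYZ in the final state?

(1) In the final state, YYXX has expectation 0.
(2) The observable IYZY averages to 0.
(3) The expectation value of YXYZ is 0.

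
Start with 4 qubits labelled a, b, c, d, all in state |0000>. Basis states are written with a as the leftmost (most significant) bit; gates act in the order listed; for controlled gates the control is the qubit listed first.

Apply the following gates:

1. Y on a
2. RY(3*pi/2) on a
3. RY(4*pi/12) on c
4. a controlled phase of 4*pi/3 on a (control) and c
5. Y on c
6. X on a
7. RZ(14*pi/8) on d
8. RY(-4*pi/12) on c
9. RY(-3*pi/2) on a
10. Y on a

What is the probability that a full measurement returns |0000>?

Outcome |0000> occurs with probability 9/64.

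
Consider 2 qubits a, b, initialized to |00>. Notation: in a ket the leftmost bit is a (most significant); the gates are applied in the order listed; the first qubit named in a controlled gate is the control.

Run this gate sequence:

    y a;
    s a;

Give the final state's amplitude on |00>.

The amplitude on |00> is 0.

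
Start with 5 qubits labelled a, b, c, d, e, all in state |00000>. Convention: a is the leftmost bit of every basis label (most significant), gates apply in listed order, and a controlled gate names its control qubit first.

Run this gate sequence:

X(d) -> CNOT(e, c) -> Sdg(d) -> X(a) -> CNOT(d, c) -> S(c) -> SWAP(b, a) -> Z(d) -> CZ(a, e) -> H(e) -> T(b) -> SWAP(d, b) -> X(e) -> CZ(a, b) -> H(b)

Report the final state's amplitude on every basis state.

After the circuit, the state carries amplitude -exp(I*pi/4)/2 on |00110>, -exp(I*pi/4)/2 on |00111>, exp(I*pi/4)/2 on |01110>, exp(I*pi/4)/2 on |01111>, and 0 on every other basis state.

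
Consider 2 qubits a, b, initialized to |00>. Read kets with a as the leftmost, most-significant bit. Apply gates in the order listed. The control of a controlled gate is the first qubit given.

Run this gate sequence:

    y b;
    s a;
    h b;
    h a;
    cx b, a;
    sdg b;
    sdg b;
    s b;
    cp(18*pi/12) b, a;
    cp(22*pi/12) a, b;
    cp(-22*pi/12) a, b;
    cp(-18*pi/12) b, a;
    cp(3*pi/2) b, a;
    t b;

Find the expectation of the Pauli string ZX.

In the final state, ZX has expectation -sqrt(2)/2. Key observation: gates 9-12 undo each other exactly, leaving only the rest of the circuit to track.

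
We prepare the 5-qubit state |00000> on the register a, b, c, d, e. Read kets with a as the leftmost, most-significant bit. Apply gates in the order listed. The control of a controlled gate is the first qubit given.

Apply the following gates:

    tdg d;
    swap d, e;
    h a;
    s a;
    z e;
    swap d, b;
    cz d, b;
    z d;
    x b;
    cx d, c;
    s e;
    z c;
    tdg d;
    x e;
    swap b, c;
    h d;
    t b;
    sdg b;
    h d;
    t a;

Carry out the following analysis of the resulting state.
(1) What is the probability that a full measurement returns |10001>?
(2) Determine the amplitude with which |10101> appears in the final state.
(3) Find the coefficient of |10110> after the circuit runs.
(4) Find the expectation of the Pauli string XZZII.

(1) A full measurement returns |10001> with probability 0.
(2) The final state's coefficient on |10101> equals sqrt(2)*exp(3*I*pi/4)/2.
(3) The amplitude on |10110> is 0.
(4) The observable XZZII averages to sqrt(2)/2.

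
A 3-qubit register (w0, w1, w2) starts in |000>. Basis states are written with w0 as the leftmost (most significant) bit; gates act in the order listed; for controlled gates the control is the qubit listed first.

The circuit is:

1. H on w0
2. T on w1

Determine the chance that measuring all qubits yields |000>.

The probability of measuring |000> is 1/2.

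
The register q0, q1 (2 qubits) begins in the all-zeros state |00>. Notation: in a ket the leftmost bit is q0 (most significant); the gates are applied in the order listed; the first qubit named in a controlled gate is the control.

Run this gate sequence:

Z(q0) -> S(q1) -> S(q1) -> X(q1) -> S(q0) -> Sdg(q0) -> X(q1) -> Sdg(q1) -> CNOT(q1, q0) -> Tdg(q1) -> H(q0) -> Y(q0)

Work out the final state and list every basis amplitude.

The resulting statevector has amplitude -sqrt(2)*I/2 on |00>, 0 on |01>, sqrt(2)*I/2 on |10>, 0 on |11>.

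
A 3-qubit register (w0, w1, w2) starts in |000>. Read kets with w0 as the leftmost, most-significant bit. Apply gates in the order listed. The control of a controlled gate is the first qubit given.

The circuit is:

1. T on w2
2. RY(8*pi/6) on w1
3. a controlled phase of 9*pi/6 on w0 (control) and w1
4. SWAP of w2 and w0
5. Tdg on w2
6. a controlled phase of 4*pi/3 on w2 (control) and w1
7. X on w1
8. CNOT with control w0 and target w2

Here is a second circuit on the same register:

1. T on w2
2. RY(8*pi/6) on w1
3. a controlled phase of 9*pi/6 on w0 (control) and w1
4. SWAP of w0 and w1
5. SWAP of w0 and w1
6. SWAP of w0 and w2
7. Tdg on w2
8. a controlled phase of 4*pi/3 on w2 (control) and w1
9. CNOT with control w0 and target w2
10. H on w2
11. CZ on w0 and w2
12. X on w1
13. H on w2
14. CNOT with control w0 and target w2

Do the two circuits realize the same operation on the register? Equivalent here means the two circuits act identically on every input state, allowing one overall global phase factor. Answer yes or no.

Yes — the two circuits implement the same unitary up to a global phase.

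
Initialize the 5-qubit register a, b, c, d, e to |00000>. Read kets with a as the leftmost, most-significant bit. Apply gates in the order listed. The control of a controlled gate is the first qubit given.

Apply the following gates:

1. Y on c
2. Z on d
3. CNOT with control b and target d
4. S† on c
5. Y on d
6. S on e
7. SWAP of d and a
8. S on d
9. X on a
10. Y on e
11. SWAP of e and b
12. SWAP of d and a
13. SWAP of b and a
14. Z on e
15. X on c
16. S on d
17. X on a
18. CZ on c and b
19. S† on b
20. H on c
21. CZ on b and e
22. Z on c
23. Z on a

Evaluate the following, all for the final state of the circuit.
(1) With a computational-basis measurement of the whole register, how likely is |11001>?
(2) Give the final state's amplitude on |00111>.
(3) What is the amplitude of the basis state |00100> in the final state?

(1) The probability of measuring |11001> is 0.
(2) |00111> carries amplitude 0 in the final state.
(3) The final state's coefficient on |00100> equals sqrt(2)/2.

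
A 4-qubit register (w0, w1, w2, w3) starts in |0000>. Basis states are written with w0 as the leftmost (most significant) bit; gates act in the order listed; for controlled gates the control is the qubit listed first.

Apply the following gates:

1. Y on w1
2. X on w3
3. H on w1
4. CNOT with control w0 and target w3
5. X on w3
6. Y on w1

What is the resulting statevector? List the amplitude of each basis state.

The final amplitudes are -sqrt(2)/2 on |0000>, -sqrt(2)/2 on |0100>, and 0 on every other basis state.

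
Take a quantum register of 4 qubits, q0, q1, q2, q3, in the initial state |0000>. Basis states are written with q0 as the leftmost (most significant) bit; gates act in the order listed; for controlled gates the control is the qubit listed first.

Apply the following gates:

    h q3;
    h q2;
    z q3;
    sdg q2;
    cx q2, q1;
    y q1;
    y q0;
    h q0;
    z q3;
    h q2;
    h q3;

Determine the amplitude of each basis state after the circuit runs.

The resulting statevector has amplitude -sqrt(2)*I/4 on |0000>, 0 on |0001>, sqrt(2)*I/4 on |0010>, 0 on |0011>, -sqrt(2)/4 on |0100>, 0 on |0101>, -sqrt(2)/4 on |0110>, 0 on |0111>, sqrt(2)*I/4 on |1000>, 0 on |1001>, -sqrt(2)*I/4 on |1010>, 0 on |1011>, sqrt(2)/4 on |1100>, 0 on |1101>, sqrt(2)/4 on |1110>, 0 on |1111>.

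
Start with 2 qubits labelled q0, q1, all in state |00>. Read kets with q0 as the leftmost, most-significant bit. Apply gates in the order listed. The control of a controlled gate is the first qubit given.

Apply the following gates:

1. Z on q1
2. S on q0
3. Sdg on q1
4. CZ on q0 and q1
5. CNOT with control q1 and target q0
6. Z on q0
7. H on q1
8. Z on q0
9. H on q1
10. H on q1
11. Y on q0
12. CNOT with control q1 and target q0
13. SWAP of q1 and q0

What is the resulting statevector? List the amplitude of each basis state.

The final amplitudes are 0 on |00>, sqrt(2)*I/2 on |01>, sqrt(2)*I/2 on |10>, 0 on |11>.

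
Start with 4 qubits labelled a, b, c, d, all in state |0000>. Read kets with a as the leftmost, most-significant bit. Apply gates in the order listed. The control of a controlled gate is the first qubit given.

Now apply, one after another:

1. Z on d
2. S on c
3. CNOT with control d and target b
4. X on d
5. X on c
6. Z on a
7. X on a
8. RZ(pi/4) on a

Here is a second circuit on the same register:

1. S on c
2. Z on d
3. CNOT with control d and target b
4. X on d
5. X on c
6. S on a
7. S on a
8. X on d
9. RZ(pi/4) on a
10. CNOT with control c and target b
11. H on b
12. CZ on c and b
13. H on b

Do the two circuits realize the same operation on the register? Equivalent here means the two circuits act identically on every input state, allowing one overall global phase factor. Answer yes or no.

No: there is an input state on which the two circuits produce genuinely different outputs (not merely differing by a phase).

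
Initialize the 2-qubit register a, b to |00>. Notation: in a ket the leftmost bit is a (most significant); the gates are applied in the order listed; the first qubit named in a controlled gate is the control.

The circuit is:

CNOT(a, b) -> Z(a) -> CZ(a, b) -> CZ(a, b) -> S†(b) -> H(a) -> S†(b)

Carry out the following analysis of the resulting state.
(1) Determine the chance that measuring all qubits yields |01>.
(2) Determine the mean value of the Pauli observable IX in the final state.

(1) The probability of measuring |01> is 0.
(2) In the final state, IX has expectation 0.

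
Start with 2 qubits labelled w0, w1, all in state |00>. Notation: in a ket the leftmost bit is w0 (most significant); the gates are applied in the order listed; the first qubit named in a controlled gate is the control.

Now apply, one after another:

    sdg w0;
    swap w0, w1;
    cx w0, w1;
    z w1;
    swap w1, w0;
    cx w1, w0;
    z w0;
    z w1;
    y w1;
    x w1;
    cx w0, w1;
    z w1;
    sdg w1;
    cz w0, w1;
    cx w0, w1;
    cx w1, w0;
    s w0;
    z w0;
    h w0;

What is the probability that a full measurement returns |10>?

A full measurement returns |10> with probability 1/2.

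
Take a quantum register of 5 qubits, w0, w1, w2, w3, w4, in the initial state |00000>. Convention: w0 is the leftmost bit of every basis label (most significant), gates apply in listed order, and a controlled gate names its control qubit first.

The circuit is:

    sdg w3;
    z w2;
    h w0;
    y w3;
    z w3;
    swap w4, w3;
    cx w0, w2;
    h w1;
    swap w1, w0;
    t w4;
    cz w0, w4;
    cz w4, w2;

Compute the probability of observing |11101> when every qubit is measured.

A full measurement returns |11101> with probability 1/4.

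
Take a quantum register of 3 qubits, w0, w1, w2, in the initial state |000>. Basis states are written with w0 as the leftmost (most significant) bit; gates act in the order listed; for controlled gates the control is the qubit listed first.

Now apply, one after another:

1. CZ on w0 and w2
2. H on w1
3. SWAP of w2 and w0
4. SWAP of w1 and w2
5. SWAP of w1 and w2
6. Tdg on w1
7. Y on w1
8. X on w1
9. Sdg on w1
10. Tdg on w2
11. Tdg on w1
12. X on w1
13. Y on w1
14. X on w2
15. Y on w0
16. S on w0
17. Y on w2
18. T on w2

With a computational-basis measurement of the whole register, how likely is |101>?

The probability of measuring |101> is 0.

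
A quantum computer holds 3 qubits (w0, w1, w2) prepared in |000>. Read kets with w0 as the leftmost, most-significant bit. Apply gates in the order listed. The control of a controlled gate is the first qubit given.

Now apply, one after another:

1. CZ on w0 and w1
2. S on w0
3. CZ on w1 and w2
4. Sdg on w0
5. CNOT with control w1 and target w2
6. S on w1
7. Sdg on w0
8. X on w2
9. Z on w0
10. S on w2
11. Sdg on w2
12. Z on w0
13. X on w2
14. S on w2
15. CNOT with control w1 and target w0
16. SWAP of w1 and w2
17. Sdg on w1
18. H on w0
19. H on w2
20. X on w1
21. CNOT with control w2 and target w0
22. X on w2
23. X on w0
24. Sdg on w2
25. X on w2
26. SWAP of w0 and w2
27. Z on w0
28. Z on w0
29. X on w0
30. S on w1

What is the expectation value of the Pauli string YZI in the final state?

The observable YZI averages to 1. Key observation: gates 8-13 undo each other exactly, leaving only the rest of the circuit to track.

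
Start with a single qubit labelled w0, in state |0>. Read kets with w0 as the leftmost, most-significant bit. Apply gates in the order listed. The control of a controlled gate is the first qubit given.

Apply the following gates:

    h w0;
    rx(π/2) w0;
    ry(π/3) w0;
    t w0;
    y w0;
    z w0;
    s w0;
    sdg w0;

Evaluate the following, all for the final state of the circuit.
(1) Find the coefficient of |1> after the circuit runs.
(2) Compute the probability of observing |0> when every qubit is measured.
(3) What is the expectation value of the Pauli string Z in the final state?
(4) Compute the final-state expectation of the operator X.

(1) The final state's coefficient on |1> equals I*(1 - sqrt(3))*(1 - I)/4. Key observation: gates 7-8 undo each other exactly, leaving only the rest of the circuit to track.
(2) Outcome |0> occurs with probability sqrt(3)/4 + 1/2.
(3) In the final state, Z has expectation sqrt(3)/2.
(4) The observable X averages to sqrt(2)/4.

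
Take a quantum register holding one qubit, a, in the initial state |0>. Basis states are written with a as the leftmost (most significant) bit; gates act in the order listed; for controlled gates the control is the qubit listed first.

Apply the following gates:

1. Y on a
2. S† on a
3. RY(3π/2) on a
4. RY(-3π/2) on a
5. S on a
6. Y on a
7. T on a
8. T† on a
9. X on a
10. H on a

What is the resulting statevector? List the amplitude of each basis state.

The resulting statevector has amplitude sqrt(2)/2 on |0>, -sqrt(2)/2 on |1>. Key observation: steps 1-6 multiply out to the identity, so the circuit reduces to the remaining gates.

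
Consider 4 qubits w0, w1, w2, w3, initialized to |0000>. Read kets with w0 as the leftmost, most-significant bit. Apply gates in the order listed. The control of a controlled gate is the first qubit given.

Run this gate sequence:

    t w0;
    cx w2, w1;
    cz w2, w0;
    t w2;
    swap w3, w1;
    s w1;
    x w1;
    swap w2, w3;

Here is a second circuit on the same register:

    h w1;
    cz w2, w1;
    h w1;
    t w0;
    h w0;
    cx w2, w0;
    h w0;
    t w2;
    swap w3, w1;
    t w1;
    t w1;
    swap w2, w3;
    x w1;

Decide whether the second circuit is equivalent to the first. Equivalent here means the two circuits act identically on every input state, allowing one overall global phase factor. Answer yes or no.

Yes: on every input state the two circuits agree up to one overall phase factor.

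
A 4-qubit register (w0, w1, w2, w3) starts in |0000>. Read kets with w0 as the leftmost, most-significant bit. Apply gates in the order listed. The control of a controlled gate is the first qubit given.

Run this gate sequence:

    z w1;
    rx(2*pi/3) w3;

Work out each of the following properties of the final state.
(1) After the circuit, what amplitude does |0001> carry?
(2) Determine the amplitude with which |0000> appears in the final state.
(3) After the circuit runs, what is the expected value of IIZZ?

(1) The final state's coefficient on |0001> equals -sqrt(3)*I/2.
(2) |0000> carries amplitude 1/2 in the final state.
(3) In the final state, IIZZ has expectation -1/2.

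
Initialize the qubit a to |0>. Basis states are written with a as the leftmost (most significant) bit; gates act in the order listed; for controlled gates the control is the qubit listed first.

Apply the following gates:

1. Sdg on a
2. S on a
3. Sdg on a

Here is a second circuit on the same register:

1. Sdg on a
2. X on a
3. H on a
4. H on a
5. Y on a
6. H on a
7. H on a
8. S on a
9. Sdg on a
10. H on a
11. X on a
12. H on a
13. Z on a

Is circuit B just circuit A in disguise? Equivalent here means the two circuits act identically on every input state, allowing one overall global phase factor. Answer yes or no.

No — the two circuits implement different unitaries, even allowing a global phase.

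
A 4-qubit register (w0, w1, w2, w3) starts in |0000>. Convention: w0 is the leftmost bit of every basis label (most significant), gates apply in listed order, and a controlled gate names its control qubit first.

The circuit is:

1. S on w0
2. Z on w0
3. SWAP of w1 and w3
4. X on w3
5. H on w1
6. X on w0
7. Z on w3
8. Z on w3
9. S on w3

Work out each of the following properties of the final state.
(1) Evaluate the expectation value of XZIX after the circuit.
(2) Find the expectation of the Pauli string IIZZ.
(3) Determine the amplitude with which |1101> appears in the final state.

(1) In the final state, XZIX has expectation 0.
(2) In the final state, IIZZ has expectation -1.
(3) The amplitude on |1101> is sqrt(2)*I/2.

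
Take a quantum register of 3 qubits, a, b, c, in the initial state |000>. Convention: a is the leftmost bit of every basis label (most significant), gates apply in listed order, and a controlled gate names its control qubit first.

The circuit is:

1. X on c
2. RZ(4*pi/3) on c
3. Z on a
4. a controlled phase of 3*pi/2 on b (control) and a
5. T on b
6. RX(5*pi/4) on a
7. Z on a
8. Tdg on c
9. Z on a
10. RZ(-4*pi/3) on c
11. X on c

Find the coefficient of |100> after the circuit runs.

The amplitude on |100> is -sqrt(sqrt(2) + 2)*exp(I*pi/4)/2.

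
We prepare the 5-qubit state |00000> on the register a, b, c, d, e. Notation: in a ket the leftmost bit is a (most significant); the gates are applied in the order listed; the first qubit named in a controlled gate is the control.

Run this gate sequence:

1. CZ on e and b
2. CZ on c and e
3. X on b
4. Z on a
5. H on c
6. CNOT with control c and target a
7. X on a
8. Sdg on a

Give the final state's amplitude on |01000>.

|01000> carries amplitude 0 in the final state.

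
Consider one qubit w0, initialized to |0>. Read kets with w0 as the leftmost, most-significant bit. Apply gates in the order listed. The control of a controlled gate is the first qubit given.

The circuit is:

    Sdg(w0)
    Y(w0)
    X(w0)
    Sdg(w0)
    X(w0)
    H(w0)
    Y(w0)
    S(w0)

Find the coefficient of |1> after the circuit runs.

The amplitude on |1> is -sqrt(2)*I/2.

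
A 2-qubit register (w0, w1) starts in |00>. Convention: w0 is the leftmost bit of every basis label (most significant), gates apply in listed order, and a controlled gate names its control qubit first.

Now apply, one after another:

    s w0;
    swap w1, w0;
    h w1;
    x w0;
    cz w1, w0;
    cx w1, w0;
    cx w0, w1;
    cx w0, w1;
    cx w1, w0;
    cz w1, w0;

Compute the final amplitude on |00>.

The amplitude on |00> is 0. Key observation: gates 5-10 undo each other exactly, leaving only the rest of the circuit to track.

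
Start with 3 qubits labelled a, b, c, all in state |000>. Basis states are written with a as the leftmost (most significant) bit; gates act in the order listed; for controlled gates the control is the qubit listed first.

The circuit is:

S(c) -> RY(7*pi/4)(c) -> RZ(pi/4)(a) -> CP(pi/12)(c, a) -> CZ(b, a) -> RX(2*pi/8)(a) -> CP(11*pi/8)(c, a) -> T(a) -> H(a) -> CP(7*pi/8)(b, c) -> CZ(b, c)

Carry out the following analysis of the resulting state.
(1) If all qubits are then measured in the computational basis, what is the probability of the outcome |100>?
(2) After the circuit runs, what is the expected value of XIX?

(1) A full measurement returns |100> with probability sqrt(2)/16 + 1/8.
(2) The observable XIX averages to -sqrt(2)/4 - 1/4 - sqrt(4 - 2*sqrt(2))/8 + sqrt(2 - sqrt(2))/8.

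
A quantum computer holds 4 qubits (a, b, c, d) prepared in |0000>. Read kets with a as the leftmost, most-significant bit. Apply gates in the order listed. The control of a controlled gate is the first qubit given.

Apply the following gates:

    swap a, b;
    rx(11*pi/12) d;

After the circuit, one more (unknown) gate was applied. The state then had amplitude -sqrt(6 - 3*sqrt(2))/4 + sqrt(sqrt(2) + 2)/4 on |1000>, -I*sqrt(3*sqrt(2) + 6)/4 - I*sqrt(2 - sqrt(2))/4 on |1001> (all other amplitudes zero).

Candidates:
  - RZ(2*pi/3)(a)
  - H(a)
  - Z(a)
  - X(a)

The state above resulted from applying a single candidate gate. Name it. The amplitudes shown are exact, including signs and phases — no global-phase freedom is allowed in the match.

The applied gate was X(a).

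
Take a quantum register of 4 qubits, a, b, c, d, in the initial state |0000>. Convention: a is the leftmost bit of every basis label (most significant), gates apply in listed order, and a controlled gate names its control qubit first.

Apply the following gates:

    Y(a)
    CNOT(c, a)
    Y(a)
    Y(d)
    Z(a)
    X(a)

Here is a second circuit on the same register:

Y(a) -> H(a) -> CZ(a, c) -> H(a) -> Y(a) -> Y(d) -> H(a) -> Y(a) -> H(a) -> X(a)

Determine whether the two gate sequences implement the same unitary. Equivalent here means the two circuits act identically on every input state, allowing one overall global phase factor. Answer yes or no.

No, they are not equivalent — no single phase factor reconciles the two unitaries.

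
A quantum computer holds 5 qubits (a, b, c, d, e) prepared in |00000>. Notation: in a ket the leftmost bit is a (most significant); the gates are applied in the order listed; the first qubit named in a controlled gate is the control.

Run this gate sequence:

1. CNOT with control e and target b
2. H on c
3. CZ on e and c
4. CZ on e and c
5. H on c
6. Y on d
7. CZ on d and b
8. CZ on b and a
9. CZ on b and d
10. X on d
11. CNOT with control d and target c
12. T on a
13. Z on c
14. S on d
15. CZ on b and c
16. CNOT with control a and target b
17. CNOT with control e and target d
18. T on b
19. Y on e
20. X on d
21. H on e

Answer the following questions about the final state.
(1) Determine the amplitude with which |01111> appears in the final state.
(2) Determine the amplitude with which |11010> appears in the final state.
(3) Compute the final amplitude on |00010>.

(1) |01111> carries amplitude 0 in the final state.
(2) The amplitude on |11010> is 0.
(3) |00010> carries amplitude -sqrt(2)/2 in the final state.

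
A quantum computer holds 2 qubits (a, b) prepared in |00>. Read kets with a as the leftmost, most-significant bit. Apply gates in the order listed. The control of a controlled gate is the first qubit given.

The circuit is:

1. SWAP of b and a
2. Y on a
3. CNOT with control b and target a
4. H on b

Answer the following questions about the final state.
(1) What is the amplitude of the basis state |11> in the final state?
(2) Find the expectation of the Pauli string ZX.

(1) The amplitude on |11> is sqrt(2)*I/2.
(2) The observable ZX averages to -1.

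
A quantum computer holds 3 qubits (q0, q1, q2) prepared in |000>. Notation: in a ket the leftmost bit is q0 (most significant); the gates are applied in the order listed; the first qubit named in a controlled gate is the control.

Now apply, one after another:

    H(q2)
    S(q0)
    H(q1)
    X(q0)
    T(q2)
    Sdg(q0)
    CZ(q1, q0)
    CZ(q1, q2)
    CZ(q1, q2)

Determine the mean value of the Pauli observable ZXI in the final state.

The expectation value of ZXI is 1. Key observation: gates 8-9 undo each other exactly, leaving only the rest of the circuit to track.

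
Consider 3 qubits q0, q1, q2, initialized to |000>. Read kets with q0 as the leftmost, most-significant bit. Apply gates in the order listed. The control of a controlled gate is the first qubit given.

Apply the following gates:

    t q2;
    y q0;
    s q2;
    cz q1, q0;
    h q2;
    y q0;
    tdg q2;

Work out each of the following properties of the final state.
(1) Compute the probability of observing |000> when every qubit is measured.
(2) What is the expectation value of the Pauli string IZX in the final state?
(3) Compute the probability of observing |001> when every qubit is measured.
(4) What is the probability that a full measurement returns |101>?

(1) Outcome |000> occurs with probability 1/2.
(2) In the final state, IZX has expectation sqrt(2)/2.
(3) Outcome |001> occurs with probability 1/2.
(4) A full measurement returns |101> with probability 0.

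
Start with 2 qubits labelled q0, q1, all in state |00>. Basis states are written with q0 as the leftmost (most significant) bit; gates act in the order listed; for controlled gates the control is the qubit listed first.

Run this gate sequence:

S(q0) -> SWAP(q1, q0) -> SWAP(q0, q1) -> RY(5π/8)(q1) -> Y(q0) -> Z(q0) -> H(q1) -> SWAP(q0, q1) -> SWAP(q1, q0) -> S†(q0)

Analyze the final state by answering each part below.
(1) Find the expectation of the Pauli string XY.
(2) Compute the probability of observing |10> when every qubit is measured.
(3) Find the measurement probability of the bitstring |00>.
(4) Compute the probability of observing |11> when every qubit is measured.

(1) In the final state, XY has expectation 0.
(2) The probability of measuring |10> is sqrt(sqrt(2) + 2)/4 + 1/2.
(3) A full measurement returns |00> with probability 0.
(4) Outcome |11> occurs with probability 1/2 - sqrt(sqrt(2) + 2)/4.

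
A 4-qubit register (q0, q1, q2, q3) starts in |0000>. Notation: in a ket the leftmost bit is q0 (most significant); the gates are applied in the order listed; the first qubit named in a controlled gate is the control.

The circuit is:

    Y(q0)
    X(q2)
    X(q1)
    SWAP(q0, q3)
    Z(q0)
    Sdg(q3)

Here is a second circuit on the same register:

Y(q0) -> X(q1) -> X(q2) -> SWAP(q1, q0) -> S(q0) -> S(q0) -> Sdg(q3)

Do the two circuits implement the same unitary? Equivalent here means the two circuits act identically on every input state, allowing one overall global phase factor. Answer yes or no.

No, they are not equivalent — no single phase factor reconciles the two unitaries.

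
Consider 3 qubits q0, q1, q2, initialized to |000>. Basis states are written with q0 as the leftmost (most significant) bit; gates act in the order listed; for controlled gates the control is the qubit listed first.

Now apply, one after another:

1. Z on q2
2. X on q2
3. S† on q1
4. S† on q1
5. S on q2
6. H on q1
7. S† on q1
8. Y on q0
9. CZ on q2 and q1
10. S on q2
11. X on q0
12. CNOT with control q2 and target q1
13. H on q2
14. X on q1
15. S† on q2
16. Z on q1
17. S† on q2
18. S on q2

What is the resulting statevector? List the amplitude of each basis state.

The resulting statevector has amplitude -I/2 on |000>, 1/2 on |001>, -1/2 on |010>, -I/2 on |011>, 0 on |100>, 0 on |101>, 0 on |110>, 0 on |111>.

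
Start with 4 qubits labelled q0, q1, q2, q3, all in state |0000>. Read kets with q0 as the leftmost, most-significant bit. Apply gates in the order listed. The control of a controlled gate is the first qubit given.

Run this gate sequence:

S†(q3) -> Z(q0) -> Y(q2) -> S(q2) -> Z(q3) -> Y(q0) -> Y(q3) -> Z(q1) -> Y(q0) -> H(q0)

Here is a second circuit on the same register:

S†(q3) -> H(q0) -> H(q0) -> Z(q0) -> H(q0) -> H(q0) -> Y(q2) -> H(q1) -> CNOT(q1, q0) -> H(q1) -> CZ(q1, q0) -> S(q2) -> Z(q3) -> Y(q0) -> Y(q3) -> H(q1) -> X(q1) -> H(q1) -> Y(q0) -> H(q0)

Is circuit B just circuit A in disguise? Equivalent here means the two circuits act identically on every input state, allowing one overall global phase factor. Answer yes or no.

No — the two circuits implement different unitaries, even allowing a global phase.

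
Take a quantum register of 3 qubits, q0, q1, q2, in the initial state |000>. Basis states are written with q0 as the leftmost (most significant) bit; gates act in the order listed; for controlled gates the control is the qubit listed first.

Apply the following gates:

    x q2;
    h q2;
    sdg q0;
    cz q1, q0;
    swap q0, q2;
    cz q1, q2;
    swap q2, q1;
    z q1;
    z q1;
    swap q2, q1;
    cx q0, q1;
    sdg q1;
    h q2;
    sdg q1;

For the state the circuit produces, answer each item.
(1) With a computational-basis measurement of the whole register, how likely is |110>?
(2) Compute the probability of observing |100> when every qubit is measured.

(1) Outcome |110> occurs with probability 1/4. Key observation: steps 7-10 multiply out to the identity, so the circuit reduces to the remaining gates.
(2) A full measurement returns |100> with probability 0.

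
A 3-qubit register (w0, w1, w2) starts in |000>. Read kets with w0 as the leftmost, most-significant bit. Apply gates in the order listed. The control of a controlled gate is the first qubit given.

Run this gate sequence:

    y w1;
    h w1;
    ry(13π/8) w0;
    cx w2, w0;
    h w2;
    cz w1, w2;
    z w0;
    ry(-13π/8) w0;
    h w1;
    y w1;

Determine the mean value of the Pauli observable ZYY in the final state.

In the final state, ZYY has expectation -sqrt(2)/2.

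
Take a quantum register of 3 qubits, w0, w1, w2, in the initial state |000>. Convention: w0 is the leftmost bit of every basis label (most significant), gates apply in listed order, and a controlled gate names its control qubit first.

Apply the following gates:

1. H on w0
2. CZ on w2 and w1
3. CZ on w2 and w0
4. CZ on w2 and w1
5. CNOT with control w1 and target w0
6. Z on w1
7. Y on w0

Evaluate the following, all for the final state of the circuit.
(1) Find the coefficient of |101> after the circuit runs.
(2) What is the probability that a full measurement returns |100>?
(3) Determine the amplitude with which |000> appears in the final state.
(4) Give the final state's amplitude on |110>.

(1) The amplitude on |101> is 0.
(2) A full measurement returns |100> with probability 1/2.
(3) |000> carries amplitude -sqrt(2)*I/2 in the final state.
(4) The final state's coefficient on |110> equals 0.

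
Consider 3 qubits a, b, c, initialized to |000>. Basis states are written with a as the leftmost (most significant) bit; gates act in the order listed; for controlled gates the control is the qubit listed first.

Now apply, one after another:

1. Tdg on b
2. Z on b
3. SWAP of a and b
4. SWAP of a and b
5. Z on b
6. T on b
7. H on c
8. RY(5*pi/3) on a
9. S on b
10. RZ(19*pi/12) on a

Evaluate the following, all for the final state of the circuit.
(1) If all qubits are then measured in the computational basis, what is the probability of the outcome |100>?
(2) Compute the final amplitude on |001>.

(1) A full measurement returns |100> with probability 1/8.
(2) The final state's coefficient on |001> equals sqrt(6)*exp(5*I*pi/24)/4.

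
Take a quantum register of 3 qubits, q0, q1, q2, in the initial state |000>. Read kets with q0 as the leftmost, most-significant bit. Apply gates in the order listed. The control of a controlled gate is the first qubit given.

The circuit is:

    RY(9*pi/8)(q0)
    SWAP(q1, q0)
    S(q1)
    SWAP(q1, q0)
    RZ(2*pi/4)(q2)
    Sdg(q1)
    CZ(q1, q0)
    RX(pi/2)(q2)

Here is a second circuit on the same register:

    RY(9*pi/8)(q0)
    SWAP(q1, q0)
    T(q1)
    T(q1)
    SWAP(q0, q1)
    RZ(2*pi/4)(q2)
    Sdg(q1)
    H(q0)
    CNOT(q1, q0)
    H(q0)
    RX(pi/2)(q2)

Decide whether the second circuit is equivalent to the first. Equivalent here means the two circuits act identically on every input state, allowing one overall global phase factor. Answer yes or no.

Yes — the two circuits implement the same unitary up to a global phase.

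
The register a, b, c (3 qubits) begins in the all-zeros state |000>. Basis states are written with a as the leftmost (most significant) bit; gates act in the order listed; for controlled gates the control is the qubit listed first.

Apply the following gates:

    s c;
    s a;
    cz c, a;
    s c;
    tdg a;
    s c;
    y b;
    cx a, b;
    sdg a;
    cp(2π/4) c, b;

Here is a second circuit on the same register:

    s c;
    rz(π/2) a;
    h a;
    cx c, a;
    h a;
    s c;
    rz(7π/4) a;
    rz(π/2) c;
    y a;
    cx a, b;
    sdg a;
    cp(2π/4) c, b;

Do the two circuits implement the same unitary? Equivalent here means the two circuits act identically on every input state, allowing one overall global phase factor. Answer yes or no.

No: there is an input state on which the two circuits produce genuinely different outputs (not merely differing by a phase).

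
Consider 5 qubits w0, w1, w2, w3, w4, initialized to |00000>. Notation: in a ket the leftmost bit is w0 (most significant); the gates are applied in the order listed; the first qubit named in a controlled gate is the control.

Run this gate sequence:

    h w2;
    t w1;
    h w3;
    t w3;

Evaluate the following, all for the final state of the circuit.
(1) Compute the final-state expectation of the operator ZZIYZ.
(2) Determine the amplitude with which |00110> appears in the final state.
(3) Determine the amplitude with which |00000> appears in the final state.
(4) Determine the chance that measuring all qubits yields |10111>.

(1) The observable ZZIYZ averages to sqrt(2)/2.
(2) The amplitude on |00110> is exp(I*pi/4)/2.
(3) The amplitude on |00000> is 1/2.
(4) A full measurement returns |10111> with probability 0.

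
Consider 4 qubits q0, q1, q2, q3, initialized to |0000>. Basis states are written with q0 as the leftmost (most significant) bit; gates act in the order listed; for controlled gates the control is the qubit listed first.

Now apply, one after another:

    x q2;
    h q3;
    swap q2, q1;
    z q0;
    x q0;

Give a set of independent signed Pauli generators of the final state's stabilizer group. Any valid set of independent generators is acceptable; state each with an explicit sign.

One valid set of independent stabilizer generators is +IIIX, -ZIII, -IZII, +IIZI (any independent generating set of the same group is equally correct).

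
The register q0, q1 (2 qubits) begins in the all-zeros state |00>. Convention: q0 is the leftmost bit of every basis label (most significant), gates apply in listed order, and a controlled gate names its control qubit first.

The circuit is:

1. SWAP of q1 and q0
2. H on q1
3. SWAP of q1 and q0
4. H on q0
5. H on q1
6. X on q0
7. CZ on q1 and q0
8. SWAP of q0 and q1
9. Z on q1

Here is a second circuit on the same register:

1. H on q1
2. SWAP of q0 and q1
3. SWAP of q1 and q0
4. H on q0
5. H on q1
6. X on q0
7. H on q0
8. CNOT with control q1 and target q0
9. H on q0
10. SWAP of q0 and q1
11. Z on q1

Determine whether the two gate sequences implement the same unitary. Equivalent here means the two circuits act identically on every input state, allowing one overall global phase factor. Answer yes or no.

No — the two circuits implement different unitaries, even allowing a global phase.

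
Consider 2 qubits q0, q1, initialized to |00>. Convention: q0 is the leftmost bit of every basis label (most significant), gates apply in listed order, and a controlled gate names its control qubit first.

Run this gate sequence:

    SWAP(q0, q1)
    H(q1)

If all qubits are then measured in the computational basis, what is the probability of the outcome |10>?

Outcome |10> occurs with probability 0.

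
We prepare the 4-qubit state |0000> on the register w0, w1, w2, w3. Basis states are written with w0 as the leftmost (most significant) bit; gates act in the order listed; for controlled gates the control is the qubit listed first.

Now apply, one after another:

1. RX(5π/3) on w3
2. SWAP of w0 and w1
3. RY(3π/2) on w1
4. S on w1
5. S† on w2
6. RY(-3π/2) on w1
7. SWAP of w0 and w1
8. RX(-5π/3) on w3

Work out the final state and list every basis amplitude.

The resulting statevector has amplitude 1/2 + I/2 on |0000>, 1/2 - I/2 on |1000>, and 0 on every other basis state.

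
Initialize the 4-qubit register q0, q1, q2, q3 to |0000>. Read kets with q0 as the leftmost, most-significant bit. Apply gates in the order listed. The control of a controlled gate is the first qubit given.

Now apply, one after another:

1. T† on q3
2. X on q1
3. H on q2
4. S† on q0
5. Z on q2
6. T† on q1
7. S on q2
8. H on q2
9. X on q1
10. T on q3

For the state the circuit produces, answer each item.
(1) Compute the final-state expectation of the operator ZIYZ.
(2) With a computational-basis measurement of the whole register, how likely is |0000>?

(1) The observable ZIYZ averages to 1.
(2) A full measurement returns |0000> with probability 1/2.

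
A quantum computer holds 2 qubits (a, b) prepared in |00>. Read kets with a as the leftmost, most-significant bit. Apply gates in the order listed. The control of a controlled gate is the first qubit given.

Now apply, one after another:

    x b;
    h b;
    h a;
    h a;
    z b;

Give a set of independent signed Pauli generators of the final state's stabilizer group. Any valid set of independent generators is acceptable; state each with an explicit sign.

The final state is stabilized by the group generated by +IX, +ZI; other independent generating sets are equally valid. Key observation: the block from step 3 through step 4 cancels to the identity and can be dropped.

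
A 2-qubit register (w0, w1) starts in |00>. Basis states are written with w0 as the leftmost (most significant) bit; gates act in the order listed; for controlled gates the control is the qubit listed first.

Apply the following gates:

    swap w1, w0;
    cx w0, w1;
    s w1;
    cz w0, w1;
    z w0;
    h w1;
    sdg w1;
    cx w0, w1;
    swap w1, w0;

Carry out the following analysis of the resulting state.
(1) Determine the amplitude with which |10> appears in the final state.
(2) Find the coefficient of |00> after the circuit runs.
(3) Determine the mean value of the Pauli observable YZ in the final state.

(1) The amplitude on |10> is -sqrt(2)*I/2.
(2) |00> carries amplitude sqrt(2)/2 in the final state.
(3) In the final state, YZ has expectation -1.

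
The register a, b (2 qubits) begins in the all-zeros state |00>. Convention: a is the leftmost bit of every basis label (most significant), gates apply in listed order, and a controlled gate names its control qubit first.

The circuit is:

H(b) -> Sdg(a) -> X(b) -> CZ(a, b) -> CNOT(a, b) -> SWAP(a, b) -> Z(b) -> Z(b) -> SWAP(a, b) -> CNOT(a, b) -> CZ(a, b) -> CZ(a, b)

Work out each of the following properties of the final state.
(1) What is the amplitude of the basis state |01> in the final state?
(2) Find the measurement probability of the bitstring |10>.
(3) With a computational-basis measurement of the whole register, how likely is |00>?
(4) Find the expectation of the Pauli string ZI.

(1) |01> carries amplitude sqrt(2)/2 in the final state.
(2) A full measurement returns |10> with probability 0.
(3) A full measurement returns |00> with probability 1/2.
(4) The observable ZI averages to 1.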